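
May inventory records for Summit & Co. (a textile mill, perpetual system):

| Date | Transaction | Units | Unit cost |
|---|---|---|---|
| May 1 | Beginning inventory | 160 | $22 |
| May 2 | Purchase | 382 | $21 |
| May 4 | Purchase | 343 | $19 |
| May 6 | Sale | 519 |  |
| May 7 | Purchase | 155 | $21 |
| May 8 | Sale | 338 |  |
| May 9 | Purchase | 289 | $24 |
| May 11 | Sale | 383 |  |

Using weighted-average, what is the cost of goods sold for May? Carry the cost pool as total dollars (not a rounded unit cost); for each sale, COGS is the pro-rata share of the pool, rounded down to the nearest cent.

After May 1: 160 on hand, pool $3,520.00 (≈ $22.0000 each)
After May 2: 542 on hand, pool $11,542.00 (≈ $21.2952 each)
After May 4: 885 on hand, pool $18,059.00 (≈ $20.4056 each)
May 6, sell 519: 519/885 × $18,059.00 → $10,590.53
After May 7: 521 on hand, pool $10,723.47 (≈ $20.5825 each)
May 8, sell 338: 338/521 × $10,723.47 → $6,956.87
After May 9: 472 on hand, pool $10,702.60 (≈ $22.6750 each)
May 11, sell 383: 383/472 × $10,702.60 → $8,684.52
Total COGS = $10,590.53 + $6,956.87 + $8,684.52 = $26,231.92
Ending inventory (cost pool remaining) = $2,018.08

COGS = $26,231.92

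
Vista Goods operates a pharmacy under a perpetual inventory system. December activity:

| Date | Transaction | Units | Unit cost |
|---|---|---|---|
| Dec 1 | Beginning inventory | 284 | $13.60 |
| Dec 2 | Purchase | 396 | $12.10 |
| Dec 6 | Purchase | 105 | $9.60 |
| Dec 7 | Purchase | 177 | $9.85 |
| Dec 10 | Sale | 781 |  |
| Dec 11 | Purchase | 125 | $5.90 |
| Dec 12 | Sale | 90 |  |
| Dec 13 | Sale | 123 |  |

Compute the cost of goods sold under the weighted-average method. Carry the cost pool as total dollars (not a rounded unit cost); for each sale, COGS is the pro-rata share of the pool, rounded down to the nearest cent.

After Dec 1: 284 on hand, pool $3,862.40 (≈ $13.6000 each)
After Dec 2: 680 on hand, pool $8,654.00 (≈ $12.7265 each)
After Dec 6: 785 on hand, pool $9,662.00 (≈ $12.3083 each)
After Dec 7: 962 on hand, pool $11,405.45 (≈ $11.8560 each)
Dec 10, sell 781: 781/962 × $11,405.45 → $9,259.51
After Dec 11: 306 on hand, pool $2,883.44 (≈ $9.4230 each)
Dec 12, sell 90: 90/306 × $2,883.44 → $848.07
Dec 13, sell 123: 123/216 × $2,035.37 → $1,159.03
Total COGS = $9,259.51 + $848.07 + $1,159.03 = $11,266.61
Ending inventory (cost pool remaining) = $876.34

COGS = $11,266.61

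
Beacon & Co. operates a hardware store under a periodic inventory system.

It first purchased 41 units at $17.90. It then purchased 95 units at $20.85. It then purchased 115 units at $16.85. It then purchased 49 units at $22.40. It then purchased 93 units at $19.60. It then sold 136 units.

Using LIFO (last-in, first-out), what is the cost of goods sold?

Sale 1 (136) [LIFO — newest first]: 93 @ $19.60 + 43 @ $22.40 = $2,786.00
Ending inventory: 41 @ $17.90 + 95 @ $20.85 + 115 @ $16.85 + 6 @ $22.40 = $4,786.80
Check: goods available $7,572.80 = COGS $2,786.00 + ending $4,786.80

COGS = $2,786.00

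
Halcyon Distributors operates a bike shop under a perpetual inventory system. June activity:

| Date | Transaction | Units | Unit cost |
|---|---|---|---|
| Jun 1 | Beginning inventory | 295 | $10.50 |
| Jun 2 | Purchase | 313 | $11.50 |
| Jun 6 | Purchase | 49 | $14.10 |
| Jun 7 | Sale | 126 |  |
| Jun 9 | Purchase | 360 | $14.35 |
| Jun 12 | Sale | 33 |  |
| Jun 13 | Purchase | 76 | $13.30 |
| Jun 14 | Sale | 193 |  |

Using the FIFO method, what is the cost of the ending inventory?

Jun 7, 126 sold [FIFO — oldest first]: 126 @ $10.50 = $1,323.00
Jun 12, 33 sold [FIFO — oldest first]: 33 @ $10.50 = $346.50
Jun 14, 193 sold [FIFO — oldest first]: 136 @ $10.50 + 57 @ $11.50 = $2,083.50
Total COGS = $1,323.00 + $346.50 + $2,083.50 = $3,753.00
Ending inventory: 256 @ $11.50 + 49 @ $14.10 + 360 @ $14.35 + 76 @ $13.30 = $9,811.70

Ending inventory = $9,811.70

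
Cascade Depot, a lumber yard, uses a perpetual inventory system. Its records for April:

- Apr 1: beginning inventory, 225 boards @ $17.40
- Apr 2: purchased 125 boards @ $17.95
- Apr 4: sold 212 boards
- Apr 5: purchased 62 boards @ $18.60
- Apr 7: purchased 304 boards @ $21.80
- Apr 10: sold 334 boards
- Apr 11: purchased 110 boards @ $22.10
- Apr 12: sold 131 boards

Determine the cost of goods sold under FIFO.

Apr 4, 212 sold [FIFO — oldest first]: 212 @ $17.40 = $3,688.80
Apr 10, 334 sold [FIFO — oldest first]: 13 @ $17.40 + 125 @ $17.95 + 62 @ $18.60 + 134 @ $21.80 = $6,544.35
Apr 12, 131 sold [FIFO — oldest first]: 131 @ $21.80 = $2,855.80
Total COGS = $3,688.80 + $6,544.35 + $2,855.80 = $13,088.95
Ending inventory: 39 @ $21.80 + 110 @ $22.10 = $3,281.20

COGS = $13,088.95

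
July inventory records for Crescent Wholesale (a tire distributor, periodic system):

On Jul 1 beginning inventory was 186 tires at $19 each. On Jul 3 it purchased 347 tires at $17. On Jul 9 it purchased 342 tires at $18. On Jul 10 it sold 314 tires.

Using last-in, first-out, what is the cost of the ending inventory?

Ending inventory = $9,937

Jul 10, 314 sold [LIFO — newest first]: 314 @ $18 = $5,652
Ending inventory: 186 @ $19 + 347 @ $17 + 28 @ $18 = $9,937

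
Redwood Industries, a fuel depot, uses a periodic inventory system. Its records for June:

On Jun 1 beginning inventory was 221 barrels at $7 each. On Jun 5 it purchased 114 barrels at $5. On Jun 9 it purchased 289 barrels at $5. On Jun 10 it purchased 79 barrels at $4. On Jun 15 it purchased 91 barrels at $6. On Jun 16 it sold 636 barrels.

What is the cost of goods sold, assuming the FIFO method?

COGS = $3,610

Jun 16, 636 sold [FIFO — oldest first]: 221 @ $7 + 114 @ $5 + 289 @ $5 + 12 @ $4 = $3,610
Ending inventory: 67 @ $4 + 91 @ $6 = $814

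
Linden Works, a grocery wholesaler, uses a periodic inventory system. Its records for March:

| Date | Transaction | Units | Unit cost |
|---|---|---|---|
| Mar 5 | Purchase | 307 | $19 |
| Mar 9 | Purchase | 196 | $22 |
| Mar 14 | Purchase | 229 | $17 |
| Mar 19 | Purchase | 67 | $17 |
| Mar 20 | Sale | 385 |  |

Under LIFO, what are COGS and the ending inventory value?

COGS = $6,990; ending inventory = $8,187

Mar 20, 385 sold [LIFO — newest first]: 67 @ $17 + 229 @ $17 + 89 @ $22 = $6,990
Ending inventory: 307 @ $19 + 107 @ $22 = $8,187
Check: goods available $15,177 = COGS $6,990 + ending $8,187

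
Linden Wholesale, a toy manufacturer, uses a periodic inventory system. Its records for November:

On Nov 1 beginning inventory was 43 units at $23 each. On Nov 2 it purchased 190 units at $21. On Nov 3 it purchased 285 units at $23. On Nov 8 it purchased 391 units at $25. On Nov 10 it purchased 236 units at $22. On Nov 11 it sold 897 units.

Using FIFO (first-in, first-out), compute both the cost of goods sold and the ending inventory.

COGS = $21,009; ending inventory = $5,492

Nov 11, 897 sold [FIFO — oldest first]: 43 @ $23 + 190 @ $21 + 285 @ $23 + 379 @ $25 = $21,009
Ending inventory: 12 @ $25 + 236 @ $22 = $5,492
Check: goods available $26,501 = COGS $21,009 + ending $5,492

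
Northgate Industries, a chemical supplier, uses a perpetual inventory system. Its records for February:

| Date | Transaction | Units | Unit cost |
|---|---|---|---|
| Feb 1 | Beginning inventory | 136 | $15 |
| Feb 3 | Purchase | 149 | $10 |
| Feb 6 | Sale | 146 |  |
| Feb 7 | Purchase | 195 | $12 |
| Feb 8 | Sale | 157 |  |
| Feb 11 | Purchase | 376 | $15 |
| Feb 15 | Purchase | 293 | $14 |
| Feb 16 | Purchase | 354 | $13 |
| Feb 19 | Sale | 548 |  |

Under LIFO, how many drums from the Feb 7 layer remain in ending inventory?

Feb 6, 146 sold [LIFO — newest first]: 146 @ $10 = $1,460
Feb 8, 157 sold [LIFO — newest first]: 157 @ $12 = $1,884
Feb 19, 548 sold [LIFO — newest first]: 354 @ $13 + 194 @ $14 = $7,318
Total COGS = $1,460 + $1,884 + $7,318 = $10,662
Ending inventory: 136 @ $15 + 3 @ $10 + 38 @ $12 + 376 @ $15 + 99 @ $14 = $9,552

38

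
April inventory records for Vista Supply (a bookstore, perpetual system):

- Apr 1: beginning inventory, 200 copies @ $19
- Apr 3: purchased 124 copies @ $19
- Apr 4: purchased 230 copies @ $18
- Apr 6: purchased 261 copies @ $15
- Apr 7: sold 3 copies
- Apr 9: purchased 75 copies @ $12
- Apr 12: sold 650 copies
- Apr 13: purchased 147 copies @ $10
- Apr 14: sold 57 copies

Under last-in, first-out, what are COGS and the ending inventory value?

COGS = $11,178; ending inventory = $5,403

Apr 7, 3 sold [LIFO — newest first]: 3 @ $15 = $45
Apr 12, 650 sold [LIFO — newest first]: 75 @ $12 + 258 @ $15 + 230 @ $18 + 87 @ $19 = $10,563
Apr 14, 57 sold [LIFO — newest first]: 57 @ $10 = $570
Total COGS = $45 + $10,563 + $570 = $11,178
Ending inventory: 200 @ $19 + 37 @ $19 + 90 @ $10 = $5,403
Check: goods available $16,581 = COGS $11,178 + ending $5,403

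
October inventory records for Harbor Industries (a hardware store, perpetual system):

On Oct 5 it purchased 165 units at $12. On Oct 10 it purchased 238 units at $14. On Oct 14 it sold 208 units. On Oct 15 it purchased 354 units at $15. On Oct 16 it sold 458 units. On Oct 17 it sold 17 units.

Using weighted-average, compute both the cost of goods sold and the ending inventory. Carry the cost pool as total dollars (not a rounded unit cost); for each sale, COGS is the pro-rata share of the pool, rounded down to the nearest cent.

COGS = $9,559.79; ending inventory = $1,062.21

After Oct 5: 165 on hand, pool $1,980.00 (≈ $12.0000 each)
After Oct 10: 403 on hand, pool $5,312.00 (≈ $13.1811 each)
Oct 14, sell 208: 208/403 × $5,312.00 → $2,741.67
After Oct 15: 549 on hand, pool $7,880.33 (≈ $14.3540 each)
Oct 16, sell 458: 458/549 × $7,880.33 → $6,574.11
Oct 17, sell 17: 17/91 × $1,306.22 → $244.01
Total COGS = $2,741.67 + $6,574.11 + $244.01 = $9,559.79
Ending inventory (cost pool remaining) = $1,062.21
Check: goods available $10,622.00 = COGS $9,559.79 + ending $1,062.21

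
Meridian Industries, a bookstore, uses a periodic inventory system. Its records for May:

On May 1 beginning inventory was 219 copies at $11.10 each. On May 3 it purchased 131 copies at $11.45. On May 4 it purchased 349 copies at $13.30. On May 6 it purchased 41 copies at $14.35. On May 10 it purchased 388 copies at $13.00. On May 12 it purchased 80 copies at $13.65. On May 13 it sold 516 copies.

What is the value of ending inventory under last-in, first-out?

May 13, 516 sold [LIFO — newest first]: 80 @ $13.65 + 388 @ $13.00 + 41 @ $14.35 + 7 @ $13.30 = $6,817.45
Ending inventory: 219 @ $11.10 + 131 @ $11.45 + 342 @ $13.30 = $8,479.45

Ending inventory = $8,479.45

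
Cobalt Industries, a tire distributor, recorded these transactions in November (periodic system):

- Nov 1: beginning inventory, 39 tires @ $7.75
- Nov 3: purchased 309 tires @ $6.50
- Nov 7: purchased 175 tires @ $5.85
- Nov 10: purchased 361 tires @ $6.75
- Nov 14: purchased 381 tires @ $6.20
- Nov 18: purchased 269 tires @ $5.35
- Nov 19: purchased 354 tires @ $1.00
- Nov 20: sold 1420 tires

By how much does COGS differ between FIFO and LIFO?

$2,048.85

FIFO COGS: 39 @ $7.75 + 309 @ $6.50 + 175 @ $5.85 + 361 @ $6.75 + 381 @ $6.20 + 155 @ $5.35 = $8,962.70
LIFO COGS: 354 @ $1.00 + 269 @ $5.35 + 381 @ $6.20 + 361 @ $6.75 + 55 @ $5.85 = $6,913.85
Difference = |$8,962.70 − $6,913.85| = $2,048.85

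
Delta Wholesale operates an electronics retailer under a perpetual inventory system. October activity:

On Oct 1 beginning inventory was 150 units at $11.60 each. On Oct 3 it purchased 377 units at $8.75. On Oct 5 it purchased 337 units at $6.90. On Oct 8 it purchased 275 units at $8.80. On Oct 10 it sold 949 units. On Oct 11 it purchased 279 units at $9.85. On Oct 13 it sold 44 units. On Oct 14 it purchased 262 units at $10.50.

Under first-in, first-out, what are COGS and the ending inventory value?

Oct 10, 949 sold [FIFO — oldest first]: 150 @ $11.60 + 377 @ $8.75 + 337 @ $6.90 + 85 @ $8.80 = $8,112.05
Oct 13, 44 sold [FIFO — oldest first]: 44 @ $8.80 = $387.20
Total COGS = $8,112.05 + $387.20 = $8,499.25
Ending inventory: 146 @ $8.80 + 279 @ $9.85 + 262 @ $10.50 = $6,783.95
Check: goods available $15,283.20 = COGS $8,499.25 + ending $6,783.95

COGS = $8,499.25; ending inventory = $6,783.95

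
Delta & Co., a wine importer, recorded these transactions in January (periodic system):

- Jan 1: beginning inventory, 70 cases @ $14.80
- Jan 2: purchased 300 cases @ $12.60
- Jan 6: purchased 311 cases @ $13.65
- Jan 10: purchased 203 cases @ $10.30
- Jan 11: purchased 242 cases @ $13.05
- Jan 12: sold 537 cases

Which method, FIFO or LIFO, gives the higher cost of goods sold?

FIFO COGS: 70 @ $14.80 + 300 @ $12.60 + 167 @ $13.65 = $7,095.55
LIFO COGS: 242 @ $13.05 + 203 @ $10.30 + 92 @ $13.65 = $6,504.80

FIFO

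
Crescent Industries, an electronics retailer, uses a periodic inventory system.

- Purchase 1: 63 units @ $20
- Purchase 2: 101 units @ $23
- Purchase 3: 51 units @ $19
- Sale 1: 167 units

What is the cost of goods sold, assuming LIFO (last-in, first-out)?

Sale 1 (167) [LIFO — newest first]: 51 @ $19 + 101 @ $23 + 15 @ $20 = $3,592
Ending inventory: 48 @ $20 = $960

COGS = $3,592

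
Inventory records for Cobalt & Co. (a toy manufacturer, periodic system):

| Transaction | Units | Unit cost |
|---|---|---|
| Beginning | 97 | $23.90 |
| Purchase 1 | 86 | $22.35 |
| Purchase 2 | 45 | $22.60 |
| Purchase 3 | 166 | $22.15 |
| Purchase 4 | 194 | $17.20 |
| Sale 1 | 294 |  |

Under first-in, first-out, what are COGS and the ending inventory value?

Sale 1 (294) [FIFO — oldest first]: 97 @ $23.90 + 86 @ $22.35 + 45 @ $22.60 + 66 @ $22.15 = $6,719.30
Ending inventory: 100 @ $22.15 + 194 @ $17.20 = $5,551.80

COGS = $6,719.30; ending inventory = $5,551.80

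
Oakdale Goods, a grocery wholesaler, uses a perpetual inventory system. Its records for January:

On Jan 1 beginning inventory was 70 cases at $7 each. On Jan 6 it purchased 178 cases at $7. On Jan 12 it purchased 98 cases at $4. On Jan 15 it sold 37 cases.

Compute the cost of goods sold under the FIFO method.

Jan 15, 37 sold [FIFO — oldest first]: 37 @ $7 = $259
Ending inventory: 33 @ $7 + 178 @ $7 + 98 @ $4 = $1,869
Check: goods available $2,128 = COGS $259 + ending $1,869

COGS = $259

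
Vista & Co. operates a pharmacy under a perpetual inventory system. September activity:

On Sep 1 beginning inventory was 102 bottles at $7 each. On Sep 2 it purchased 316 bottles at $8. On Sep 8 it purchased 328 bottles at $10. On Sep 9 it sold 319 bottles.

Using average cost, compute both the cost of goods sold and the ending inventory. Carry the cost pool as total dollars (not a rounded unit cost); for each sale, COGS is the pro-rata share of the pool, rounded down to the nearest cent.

After Sep 1: 102 on hand, pool $714.00 (≈ $7.0000 each)
After Sep 2: 418 on hand, pool $3,242.00 (≈ $7.7560 each)
After Sep 8: 746 on hand, pool $6,522.00 (≈ $8.7426 each)
Sep 9, sell 319: 319/746 × $6,522.00 → $2,788.89
Ending inventory (cost pool remaining) = $3,733.11

COGS = $2,788.89; ending inventory = $3,733.11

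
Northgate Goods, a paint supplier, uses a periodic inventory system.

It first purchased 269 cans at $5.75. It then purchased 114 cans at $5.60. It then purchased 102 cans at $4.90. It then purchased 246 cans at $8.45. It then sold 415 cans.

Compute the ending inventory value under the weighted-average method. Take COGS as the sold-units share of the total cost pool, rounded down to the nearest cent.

Sale 1, sell 415: 415/731 × $4,763.65 → $2,704.39
Ending inventory (cost pool remaining) = $2,059.26
Check: goods available $4,763.65 = COGS $2,704.39 + ending $2,059.26

Ending inventory = $2,059.26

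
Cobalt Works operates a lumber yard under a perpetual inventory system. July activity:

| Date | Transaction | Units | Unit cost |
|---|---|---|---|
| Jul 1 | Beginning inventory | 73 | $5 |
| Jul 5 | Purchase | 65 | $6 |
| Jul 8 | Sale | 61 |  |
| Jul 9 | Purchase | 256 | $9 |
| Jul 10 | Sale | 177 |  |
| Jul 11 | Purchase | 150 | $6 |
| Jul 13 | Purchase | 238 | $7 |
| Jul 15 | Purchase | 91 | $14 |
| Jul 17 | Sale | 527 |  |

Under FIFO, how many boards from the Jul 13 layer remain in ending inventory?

17

Jul 8, 61 sold [FIFO — oldest first]: 61 @ $5 = $305
Jul 10, 177 sold [FIFO — oldest first]: 12 @ $5 + 65 @ $6 + 100 @ $9 = $1,350
Jul 17, 527 sold [FIFO — oldest first]: 156 @ $9 + 150 @ $6 + 221 @ $7 = $3,851
Total COGS = $305 + $1,350 + $3,851 = $5,506
Ending inventory: 17 @ $7 + 91 @ $14 = $1,393
Check: goods available $6,899 = COGS $5,506 + ending $1,393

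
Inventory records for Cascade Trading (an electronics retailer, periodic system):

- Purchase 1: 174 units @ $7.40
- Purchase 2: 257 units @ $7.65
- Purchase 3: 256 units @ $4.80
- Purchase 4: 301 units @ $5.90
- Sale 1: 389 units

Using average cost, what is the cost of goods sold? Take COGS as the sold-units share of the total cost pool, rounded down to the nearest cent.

Sale 1, sell 389: 389/988 × $6,258.35 → $2,464.06
Ending inventory (cost pool remaining) = $3,794.29
Check: goods available $6,258.35 = COGS $2,464.06 + ending $3,794.29

COGS = $2,464.06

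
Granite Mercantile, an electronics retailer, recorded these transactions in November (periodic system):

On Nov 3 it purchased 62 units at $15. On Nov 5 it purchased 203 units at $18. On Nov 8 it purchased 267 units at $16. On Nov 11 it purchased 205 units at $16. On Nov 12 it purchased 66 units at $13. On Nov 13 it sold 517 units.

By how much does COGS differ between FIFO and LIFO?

FIFO COGS: 62 @ $15 + 203 @ $18 + 252 @ $16 = $8,616
LIFO COGS: 66 @ $13 + 205 @ $16 + 246 @ $16 = $8,074
Difference = |$8,616 − $8,074| = $542

$542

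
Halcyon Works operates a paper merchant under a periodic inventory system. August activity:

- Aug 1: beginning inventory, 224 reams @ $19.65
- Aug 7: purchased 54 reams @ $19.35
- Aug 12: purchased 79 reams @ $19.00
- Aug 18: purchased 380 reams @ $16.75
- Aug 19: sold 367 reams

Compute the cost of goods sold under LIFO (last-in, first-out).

COGS = $6,147.25

Aug 19, 367 sold [LIFO — newest first]: 367 @ $16.75 = $6,147.25
Ending inventory: 224 @ $19.65 + 54 @ $19.35 + 79 @ $19.00 + 13 @ $16.75 = $7,165.25
Check: goods available $13,312.50 = COGS $6,147.25 + ending $7,165.25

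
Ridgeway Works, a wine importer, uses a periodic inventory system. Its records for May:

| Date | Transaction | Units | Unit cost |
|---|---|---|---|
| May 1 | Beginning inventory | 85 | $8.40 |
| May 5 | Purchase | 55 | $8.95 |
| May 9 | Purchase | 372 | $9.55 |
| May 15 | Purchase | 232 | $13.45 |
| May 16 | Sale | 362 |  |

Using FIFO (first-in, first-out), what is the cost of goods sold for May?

May 16, 362 sold [FIFO — oldest first]: 85 @ $8.40 + 55 @ $8.95 + 222 @ $9.55 = $3,326.35
Ending inventory: 150 @ $9.55 + 232 @ $13.45 = $4,552.90

COGS = $3,326.35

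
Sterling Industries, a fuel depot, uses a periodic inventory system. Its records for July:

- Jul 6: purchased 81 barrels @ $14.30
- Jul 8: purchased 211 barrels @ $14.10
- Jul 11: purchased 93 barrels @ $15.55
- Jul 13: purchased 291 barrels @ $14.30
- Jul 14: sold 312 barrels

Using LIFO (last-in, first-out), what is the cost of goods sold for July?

Jul 14, 312 sold [LIFO — newest first]: 291 @ $14.30 + 21 @ $15.55 = $4,487.85
Ending inventory: 81 @ $14.30 + 211 @ $14.10 + 72 @ $15.55 = $5,253.00

COGS = $4,487.85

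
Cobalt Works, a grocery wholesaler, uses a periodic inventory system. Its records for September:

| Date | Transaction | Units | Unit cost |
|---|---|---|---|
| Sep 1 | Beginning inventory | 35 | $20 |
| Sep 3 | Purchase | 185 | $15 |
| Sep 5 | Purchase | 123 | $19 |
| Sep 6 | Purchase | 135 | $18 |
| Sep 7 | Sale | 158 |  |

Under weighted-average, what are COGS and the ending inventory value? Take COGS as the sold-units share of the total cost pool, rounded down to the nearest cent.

Sep 7, sell 158: 158/478 × $8,242.00 → $2,724.34
Ending inventory (cost pool remaining) = $5,517.66

COGS = $2,724.34; ending inventory = $5,517.66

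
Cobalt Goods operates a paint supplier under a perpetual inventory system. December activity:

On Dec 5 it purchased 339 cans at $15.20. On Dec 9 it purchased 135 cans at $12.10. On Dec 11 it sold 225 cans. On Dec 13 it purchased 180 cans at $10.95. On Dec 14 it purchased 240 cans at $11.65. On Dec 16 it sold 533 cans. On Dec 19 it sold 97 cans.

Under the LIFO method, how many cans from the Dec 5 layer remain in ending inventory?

Dec 11, 225 sold [LIFO — newest first]: 135 @ $12.10 + 90 @ $15.20 = $3,001.50
Dec 16, 533 sold [LIFO — newest first]: 240 @ $11.65 + 180 @ $10.95 + 113 @ $15.20 = $6,484.60
Dec 19, 97 sold [LIFO — newest first]: 97 @ $15.20 = $1,474.40
Total COGS = $3,001.50 + $6,484.60 + $1,474.40 = $10,960.50
Ending inventory: 39 @ $15.20 = $592.80

39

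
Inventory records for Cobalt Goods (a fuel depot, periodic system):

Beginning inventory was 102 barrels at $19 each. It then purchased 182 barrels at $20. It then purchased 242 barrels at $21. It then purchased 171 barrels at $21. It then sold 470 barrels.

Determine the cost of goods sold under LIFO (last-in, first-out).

COGS = $9,813

Sale 1 (470) [LIFO — newest first]: 171 @ $21 + 242 @ $21 + 57 @ $20 = $9,813
Ending inventory: 102 @ $19 + 125 @ $20 = $4,438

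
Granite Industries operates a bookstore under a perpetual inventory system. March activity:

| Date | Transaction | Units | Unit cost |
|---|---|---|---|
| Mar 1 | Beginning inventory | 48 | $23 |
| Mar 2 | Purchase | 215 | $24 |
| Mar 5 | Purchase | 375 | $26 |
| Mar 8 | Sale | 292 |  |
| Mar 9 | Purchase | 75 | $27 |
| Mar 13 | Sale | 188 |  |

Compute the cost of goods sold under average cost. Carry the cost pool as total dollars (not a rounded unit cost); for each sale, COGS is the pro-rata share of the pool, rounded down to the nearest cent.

COGS = $12,111.77

After Mar 1: 48 on hand, pool $1,104.00 (≈ $23.0000 each)
After Mar 2: 263 on hand, pool $6,264.00 (≈ $23.8175 each)
After Mar 5: 638 on hand, pool $16,014.00 (≈ $25.1003 each)
Mar 8, sell 292: 292/638 × $16,014.00 → $7,329.29
After Mar 9: 421 on hand, pool $10,709.71 (≈ $25.4387 each)
Mar 13, sell 188: 188/421 × $10,709.71 → $4,782.48
Total COGS = $7,329.29 + $4,782.48 = $12,111.77
Ending inventory (cost pool remaining) = $5,927.23
Check: goods available $18,039.00 = COGS $12,111.77 + ending $5,927.23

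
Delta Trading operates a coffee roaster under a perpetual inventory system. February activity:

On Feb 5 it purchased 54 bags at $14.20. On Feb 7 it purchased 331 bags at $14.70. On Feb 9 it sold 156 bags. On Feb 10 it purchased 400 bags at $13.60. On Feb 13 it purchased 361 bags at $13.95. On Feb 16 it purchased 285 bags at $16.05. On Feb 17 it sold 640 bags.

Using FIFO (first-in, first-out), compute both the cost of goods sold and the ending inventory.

Feb 9, 156 sold [FIFO — oldest first]: 54 @ $14.20 + 102 @ $14.70 = $2,266.20
Feb 17, 640 sold [FIFO — oldest first]: 229 @ $14.70 + 400 @ $13.60 + 11 @ $13.95 = $8,959.75
Total COGS = $2,266.20 + $8,959.75 = $11,225.95
Ending inventory: 350 @ $13.95 + 285 @ $16.05 = $9,456.75

COGS = $11,225.95; ending inventory = $9,456.75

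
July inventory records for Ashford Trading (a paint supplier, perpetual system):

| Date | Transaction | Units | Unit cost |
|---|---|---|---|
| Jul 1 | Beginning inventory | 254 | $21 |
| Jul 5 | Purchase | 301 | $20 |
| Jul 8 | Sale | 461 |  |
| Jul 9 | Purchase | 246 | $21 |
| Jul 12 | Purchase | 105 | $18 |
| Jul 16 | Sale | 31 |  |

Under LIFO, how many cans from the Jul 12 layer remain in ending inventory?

74

Jul 8, 461 sold [LIFO — newest first]: 301 @ $20 + 160 @ $21 = $9,380
Jul 16, 31 sold [LIFO — newest first]: 31 @ $18 = $558
Total COGS = $9,380 + $558 = $9,938
Ending inventory: 94 @ $21 + 246 @ $21 + 74 @ $18 = $8,472
Check: goods available $18,410 = COGS $9,938 + ending $8,472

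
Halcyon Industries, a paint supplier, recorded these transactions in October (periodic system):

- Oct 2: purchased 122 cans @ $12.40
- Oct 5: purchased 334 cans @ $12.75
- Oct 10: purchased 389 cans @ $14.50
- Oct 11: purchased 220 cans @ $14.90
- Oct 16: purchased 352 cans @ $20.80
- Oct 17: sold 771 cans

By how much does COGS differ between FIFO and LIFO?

$3,146.30

FIFO COGS: 122 @ $12.40 + 334 @ $12.75 + 315 @ $14.50 = $10,338.80
LIFO COGS: 352 @ $20.80 + 220 @ $14.90 + 199 @ $14.50 = $13,485.10
Difference = |$10,338.80 − $13,485.10| = $3,146.30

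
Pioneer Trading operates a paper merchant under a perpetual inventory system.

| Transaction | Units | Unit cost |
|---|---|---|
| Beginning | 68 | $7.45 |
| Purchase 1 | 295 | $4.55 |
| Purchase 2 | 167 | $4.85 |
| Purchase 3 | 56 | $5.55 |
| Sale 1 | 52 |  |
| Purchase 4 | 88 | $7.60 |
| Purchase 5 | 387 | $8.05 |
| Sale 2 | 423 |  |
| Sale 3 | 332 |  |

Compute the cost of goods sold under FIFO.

COGS = $4,709.05

Sale 1 (52) [FIFO — oldest first]: 52 @ $7.45 = $387.40
Sale 2 (423) [FIFO — oldest first]: 16 @ $7.45 + 295 @ $4.55 + 112 @ $4.85 = $2,004.65
Sale 3 (332) [FIFO — oldest first]: 55 @ $4.85 + 56 @ $5.55 + 88 @ $7.60 + 133 @ $8.05 = $2,317.00
Total COGS = $387.40 + $2,004.65 + $2,317.00 = $4,709.05
Ending inventory: 254 @ $8.05 = $2,044.70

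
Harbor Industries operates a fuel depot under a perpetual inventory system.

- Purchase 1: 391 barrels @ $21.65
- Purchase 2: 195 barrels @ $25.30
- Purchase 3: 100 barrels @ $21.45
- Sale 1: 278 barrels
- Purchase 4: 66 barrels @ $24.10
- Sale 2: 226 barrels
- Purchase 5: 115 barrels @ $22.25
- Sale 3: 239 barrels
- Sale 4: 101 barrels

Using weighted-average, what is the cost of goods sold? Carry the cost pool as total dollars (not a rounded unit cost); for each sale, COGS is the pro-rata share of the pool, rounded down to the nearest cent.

After Purchase 1: 391 on hand, pool $8,465.15 (≈ $21.6500 each)
After Purchase 2: 586 on hand, pool $13,398.65 (≈ $22.8646 each)
After Purchase 3: 686 on hand, pool $15,543.65 (≈ $22.6584 each)
Sale 1, sell 278: 278/686 × $15,543.65 → $6,299.03
After Purchase 4: 474 on hand, pool $10,835.22 (≈ $22.8591 each)
Sale 2, sell 226: 226/474 × $10,835.22 → $5,166.15
After Purchase 5: 363 on hand, pool $8,227.82 (≈ $22.6662 each)
Sale 3, sell 239: 239/363 × $8,227.82 → $5,417.21
Sale 4, sell 101: 101/124 × $2,810.61 → $2,289.28
Total COGS = $6,299.03 + $5,166.15 + $5,417.21 + $2,289.28 = $19,171.67
Ending inventory (cost pool remaining) = $521.33

COGS = $19,171.67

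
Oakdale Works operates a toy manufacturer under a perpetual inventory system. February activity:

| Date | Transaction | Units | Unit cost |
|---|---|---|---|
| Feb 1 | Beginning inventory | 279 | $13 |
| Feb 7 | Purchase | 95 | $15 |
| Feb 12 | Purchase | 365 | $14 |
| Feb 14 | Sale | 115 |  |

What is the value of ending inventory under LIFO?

Feb 14, 115 sold [LIFO — newest first]: 115 @ $14 = $1,610
Ending inventory: 279 @ $13 + 95 @ $15 + 250 @ $14 = $8,552
Check: goods available $10,162 = COGS $1,610 + ending $8,552

Ending inventory = $8,552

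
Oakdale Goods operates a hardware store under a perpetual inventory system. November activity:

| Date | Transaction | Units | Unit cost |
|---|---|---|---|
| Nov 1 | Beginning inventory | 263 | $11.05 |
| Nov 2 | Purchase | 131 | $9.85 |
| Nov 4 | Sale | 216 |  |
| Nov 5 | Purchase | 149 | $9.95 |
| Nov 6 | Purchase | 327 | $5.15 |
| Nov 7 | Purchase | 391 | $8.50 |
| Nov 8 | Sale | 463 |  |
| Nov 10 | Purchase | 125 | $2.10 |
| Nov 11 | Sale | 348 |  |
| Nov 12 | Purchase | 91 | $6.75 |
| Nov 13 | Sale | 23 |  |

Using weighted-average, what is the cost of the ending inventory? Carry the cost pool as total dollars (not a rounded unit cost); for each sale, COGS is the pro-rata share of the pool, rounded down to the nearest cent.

After Nov 1: 263 on hand, pool $2,906.15 (≈ $11.0500 each)
After Nov 2: 394 on hand, pool $4,196.50 (≈ $10.6510 each)
Nov 4, sell 216: 216/394 × $4,196.50 → $2,300.61
After Nov 5: 327 on hand, pool $3,378.44 (≈ $10.3316 each)
After Nov 6: 654 on hand, pool $5,062.49 (≈ $7.7408 each)
After Nov 7: 1045 on hand, pool $8,385.99 (≈ $8.0249 each)
Nov 8, sell 463: 463/1045 × $8,385.99 → $3,715.51
After Nov 10: 707 on hand, pool $4,932.98 (≈ $6.9773 each)
Nov 11, sell 348: 348/707 × $4,932.98 → $2,428.11
After Nov 12: 450 on hand, pool $3,119.12 (≈ $6.9314 each)
Nov 13, sell 23: 23/450 × $3,119.12 → $159.42
Total COGS = $2,300.61 + $3,715.51 + $2,428.11 + $159.42 = $8,603.65
Ending inventory (cost pool remaining) = $2,959.70
Check: goods available $11,563.35 = COGS $8,603.65 + ending $2,959.70

Ending inventory = $2,959.70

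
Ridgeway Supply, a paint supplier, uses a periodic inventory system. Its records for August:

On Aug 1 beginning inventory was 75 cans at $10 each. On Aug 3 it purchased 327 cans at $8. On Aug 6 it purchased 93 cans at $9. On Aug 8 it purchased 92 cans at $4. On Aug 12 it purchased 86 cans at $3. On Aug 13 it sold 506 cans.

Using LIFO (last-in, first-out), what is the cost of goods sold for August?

Aug 13, 506 sold [LIFO — newest first]: 86 @ $3 + 92 @ $4 + 93 @ $9 + 235 @ $8 = $3,343
Ending inventory: 75 @ $10 + 92 @ $8 = $1,486

COGS = $3,343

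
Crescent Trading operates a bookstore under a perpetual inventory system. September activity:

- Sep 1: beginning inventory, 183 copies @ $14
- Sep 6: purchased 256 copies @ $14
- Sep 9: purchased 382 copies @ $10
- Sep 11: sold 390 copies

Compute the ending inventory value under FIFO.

Ending inventory = $4,506

Sep 11, 390 sold [FIFO — oldest first]: 183 @ $14 + 207 @ $14 = $5,460
Ending inventory: 49 @ $14 + 382 @ $10 = $4,506
Check: goods available $9,966 = COGS $5,460 + ending $4,506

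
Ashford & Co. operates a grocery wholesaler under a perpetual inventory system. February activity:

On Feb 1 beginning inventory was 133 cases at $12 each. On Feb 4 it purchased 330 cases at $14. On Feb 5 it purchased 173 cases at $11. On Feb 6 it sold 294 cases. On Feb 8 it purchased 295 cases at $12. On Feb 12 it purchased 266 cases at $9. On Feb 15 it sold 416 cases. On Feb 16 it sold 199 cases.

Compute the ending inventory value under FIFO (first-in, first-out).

Ending inventory = $2,658

Feb 6, 294 sold [FIFO — oldest first]: 133 @ $12 + 161 @ $14 = $3,850
Feb 15, 416 sold [FIFO — oldest first]: 169 @ $14 + 173 @ $11 + 74 @ $12 = $5,157
Feb 16, 199 sold [FIFO — oldest first]: 199 @ $12 = $2,388
Total COGS = $3,850 + $5,157 + $2,388 = $11,395
Ending inventory: 22 @ $12 + 266 @ $9 = $2,658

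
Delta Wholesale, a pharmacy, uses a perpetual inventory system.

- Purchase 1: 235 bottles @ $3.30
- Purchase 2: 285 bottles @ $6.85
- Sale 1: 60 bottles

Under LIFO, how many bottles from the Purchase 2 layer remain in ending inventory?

Sale 1 (60) [LIFO — newest first]: 60 @ $6.85 = $411.00
Ending inventory: 235 @ $3.30 + 225 @ $6.85 = $2,316.75

225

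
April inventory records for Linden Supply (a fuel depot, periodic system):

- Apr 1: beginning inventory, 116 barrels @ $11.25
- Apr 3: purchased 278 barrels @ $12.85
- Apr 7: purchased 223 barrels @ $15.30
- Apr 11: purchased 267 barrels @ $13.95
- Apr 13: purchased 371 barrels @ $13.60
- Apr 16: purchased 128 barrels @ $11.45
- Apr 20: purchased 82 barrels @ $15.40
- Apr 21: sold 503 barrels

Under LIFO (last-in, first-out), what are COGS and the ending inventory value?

Apr 21, 503 sold [LIFO — newest first]: 82 @ $15.40 + 128 @ $11.45 + 293 @ $13.60 = $6,713.20
Ending inventory: 116 @ $11.25 + 278 @ $12.85 + 223 @ $15.30 + 267 @ $13.95 + 78 @ $13.60 = $13,074.65
Check: goods available $19,787.85 = COGS $6,713.20 + ending $13,074.65

COGS = $6,713.20; ending inventory = $13,074.65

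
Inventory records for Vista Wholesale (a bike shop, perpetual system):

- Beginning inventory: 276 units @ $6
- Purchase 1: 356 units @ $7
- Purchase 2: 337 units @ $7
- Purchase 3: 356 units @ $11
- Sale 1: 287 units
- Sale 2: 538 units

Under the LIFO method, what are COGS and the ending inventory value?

Sale 1 (287) [LIFO — newest first]: 287 @ $11 = $3,157
Sale 2 (538) [LIFO — newest first]: 69 @ $11 + 337 @ $7 + 132 @ $7 = $4,042
Total COGS = $3,157 + $4,042 = $7,199
Ending inventory: 276 @ $6 + 224 @ $7 = $3,224
Check: goods available $10,423 = COGS $7,199 + ending $3,224

COGS = $7,199; ending inventory = $3,224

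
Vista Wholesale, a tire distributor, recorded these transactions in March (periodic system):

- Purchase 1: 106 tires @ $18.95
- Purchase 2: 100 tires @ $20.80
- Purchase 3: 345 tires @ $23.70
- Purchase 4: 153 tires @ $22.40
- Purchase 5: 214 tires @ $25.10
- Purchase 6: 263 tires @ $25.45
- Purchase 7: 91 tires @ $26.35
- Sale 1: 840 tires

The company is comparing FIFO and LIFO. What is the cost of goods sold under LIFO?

FIFO COGS: 106 @ $18.95 + 100 @ $20.80 + 345 @ $23.70 + 153 @ $22.40 + 136 @ $25.10 = $19,106.00
LIFO COGS: 91 @ $26.35 + 263 @ $25.45 + 214 @ $25.10 + 153 @ $22.40 + 119 @ $23.70 = $20,710.10

COGS = $20,710.10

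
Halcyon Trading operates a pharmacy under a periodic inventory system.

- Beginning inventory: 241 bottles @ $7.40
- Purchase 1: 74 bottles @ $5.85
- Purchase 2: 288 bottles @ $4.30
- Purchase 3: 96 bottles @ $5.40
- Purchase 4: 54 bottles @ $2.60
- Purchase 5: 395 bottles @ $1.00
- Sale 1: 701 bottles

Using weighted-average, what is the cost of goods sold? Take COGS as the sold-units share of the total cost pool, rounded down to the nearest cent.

Sale 1, sell 701: 701/1148 × $4,508.50 → $2,753.01
Ending inventory (cost pool remaining) = $1,755.49

COGS = $2,753.01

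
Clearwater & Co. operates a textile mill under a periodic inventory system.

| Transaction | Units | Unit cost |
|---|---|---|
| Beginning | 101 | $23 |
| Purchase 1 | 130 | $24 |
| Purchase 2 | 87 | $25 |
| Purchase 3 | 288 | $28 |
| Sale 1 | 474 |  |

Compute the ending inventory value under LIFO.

Sale 1 (474) [LIFO — newest first]: 288 @ $28 + 87 @ $25 + 99 @ $24 = $12,615
Ending inventory: 101 @ $23 + 31 @ $24 = $3,067
Check: goods available $15,682 = COGS $12,615 + ending $3,067

Ending inventory = $3,067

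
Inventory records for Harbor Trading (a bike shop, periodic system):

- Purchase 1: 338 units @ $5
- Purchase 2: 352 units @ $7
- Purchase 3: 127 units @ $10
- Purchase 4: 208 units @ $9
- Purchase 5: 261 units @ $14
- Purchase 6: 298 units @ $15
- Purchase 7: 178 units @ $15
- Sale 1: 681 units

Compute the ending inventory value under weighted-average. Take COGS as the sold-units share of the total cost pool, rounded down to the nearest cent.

Ending inventory = $11,098.35

Sale 1, sell 681: 681/1762 × $18,090.00 → $6,991.65
Ending inventory (cost pool remaining) = $11,098.35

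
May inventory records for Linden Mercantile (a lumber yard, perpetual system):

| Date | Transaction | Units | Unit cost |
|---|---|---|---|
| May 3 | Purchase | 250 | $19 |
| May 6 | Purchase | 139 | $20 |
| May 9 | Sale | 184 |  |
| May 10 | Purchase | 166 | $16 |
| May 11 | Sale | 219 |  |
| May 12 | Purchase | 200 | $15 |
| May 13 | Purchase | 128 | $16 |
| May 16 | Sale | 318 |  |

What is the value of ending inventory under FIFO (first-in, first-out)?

May 9, 184 sold [FIFO — oldest first]: 184 @ $19 = $3,496
May 11, 219 sold [FIFO — oldest first]: 66 @ $19 + 139 @ $20 + 14 @ $16 = $4,258
May 16, 318 sold [FIFO — oldest first]: 152 @ $16 + 166 @ $15 = $4,922
Total COGS = $3,496 + $4,258 + $4,922 = $12,676
Ending inventory: 34 @ $15 + 128 @ $16 = $2,558

Ending inventory = $2,558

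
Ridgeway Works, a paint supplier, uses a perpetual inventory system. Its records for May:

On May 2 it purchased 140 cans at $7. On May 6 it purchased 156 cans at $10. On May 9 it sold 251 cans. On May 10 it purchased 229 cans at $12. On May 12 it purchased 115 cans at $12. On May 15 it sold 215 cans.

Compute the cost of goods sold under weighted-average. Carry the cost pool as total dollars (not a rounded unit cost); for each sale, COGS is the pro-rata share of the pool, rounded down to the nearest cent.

COGS = $4,648.81

After May 2: 140 on hand, pool $980.00 (≈ $7.0000 each)
After May 6: 296 on hand, pool $2,540.00 (≈ $8.5811 each)
May 9, sell 251: 251/296 × $2,540.00 → $2,153.85
After May 10: 274 on hand, pool $3,134.15 (≈ $11.4385 each)
After May 12: 389 on hand, pool $4,514.15 (≈ $11.6045 each)
May 15, sell 215: 215/389 × $4,514.15 → $2,494.96
Total COGS = $2,153.85 + $2,494.96 = $4,648.81
Ending inventory (cost pool remaining) = $2,019.19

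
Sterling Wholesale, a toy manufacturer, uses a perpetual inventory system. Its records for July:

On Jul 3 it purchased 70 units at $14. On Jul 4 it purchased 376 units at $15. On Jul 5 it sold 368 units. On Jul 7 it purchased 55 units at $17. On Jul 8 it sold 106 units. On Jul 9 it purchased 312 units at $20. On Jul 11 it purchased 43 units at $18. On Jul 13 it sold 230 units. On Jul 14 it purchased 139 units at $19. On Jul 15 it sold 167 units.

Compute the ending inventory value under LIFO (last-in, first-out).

Jul 5, 368 sold [LIFO — newest first]: 368 @ $15 = $5,520
Jul 8, 106 sold [LIFO — newest first]: 55 @ $17 + 8 @ $15 + 43 @ $14 = $1,657
Jul 13, 230 sold [LIFO — newest first]: 43 @ $18 + 187 @ $20 = $4,514
Jul 15, 167 sold [LIFO — newest first]: 139 @ $19 + 28 @ $20 = $3,201
Total COGS = $5,520 + $1,657 + $4,514 + $3,201 = $14,892
Ending inventory: 27 @ $14 + 97 @ $20 = $2,318

Ending inventory = $2,318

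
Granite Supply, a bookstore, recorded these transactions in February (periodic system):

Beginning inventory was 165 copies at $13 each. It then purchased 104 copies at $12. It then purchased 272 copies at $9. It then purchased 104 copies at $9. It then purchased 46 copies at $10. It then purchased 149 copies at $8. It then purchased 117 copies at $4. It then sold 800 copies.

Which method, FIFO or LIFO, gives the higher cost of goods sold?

FIFO COGS: 165 @ $13 + 104 @ $12 + 272 @ $9 + 104 @ $9 + 46 @ $10 + 109 @ $8 = $8,109
LIFO COGS: 117 @ $4 + 149 @ $8 + 46 @ $10 + 104 @ $9 + 272 @ $9 + 104 @ $12 + 8 @ $13 = $6,856

FIFO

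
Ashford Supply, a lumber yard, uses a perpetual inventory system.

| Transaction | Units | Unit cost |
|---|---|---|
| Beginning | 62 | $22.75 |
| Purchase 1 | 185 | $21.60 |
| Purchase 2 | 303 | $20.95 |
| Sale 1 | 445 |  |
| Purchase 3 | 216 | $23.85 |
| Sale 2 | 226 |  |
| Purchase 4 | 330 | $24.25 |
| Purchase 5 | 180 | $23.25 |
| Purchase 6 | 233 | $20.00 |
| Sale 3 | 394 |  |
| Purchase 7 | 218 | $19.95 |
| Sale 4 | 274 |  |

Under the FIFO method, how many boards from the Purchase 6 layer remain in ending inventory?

Sale 1 (445) [FIFO — oldest first]: 62 @ $22.75 + 185 @ $21.60 + 198 @ $20.95 = $9,554.60
Sale 2 (226) [FIFO — oldest first]: 105 @ $20.95 + 121 @ $23.85 = $5,085.60
Sale 3 (394) [FIFO — oldest first]: 95 @ $23.85 + 299 @ $24.25 = $9,516.50
Sale 4 (274) [FIFO — oldest first]: 31 @ $24.25 + 180 @ $23.25 + 63 @ $20.00 = $6,196.75
Total COGS = $9,554.60 + $5,085.60 + $9,516.50 + $6,196.75 = $30,353.45
Ending inventory: 170 @ $20.00 + 218 @ $19.95 = $7,749.10

170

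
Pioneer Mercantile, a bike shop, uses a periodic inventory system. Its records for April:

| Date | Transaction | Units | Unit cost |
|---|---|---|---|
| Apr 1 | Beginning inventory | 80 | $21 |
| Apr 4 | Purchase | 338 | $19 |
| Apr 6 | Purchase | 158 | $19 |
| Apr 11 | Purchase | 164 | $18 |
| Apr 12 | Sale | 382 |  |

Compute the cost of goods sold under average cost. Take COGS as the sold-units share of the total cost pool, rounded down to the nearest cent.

Apr 12, sell 382: 382/740 × $14,056.00 → $7,255.93
Ending inventory (cost pool remaining) = $6,800.07

COGS = $7,255.93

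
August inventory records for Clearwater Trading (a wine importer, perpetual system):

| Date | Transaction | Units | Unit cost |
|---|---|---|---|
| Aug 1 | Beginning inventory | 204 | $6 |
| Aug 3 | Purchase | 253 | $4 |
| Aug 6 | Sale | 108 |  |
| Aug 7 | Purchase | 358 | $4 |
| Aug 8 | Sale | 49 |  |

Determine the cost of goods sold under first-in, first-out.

Aug 6, 108 sold [FIFO — oldest first]: 108 @ $6 = $648
Aug 8, 49 sold [FIFO — oldest first]: 49 @ $6 = $294
Total COGS = $648 + $294 = $942
Ending inventory: 47 @ $6 + 253 @ $4 + 358 @ $4 = $2,726

COGS = $942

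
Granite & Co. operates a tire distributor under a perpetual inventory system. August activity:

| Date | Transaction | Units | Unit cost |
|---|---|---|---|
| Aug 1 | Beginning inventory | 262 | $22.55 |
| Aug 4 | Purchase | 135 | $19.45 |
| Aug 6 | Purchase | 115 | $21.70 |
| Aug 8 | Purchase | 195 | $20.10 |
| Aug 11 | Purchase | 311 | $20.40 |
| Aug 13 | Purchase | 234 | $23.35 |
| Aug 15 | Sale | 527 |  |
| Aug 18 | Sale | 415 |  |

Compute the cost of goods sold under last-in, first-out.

COGS = $19,915.45

Aug 15, 527 sold [LIFO — newest first]: 234 @ $23.35 + 293 @ $20.40 = $11,441.10
Aug 18, 415 sold [LIFO — newest first]: 18 @ $20.40 + 195 @ $20.10 + 115 @ $21.70 + 87 @ $19.45 = $8,474.35
Total COGS = $11,441.10 + $8,474.35 = $19,915.45
Ending inventory: 262 @ $22.55 + 48 @ $19.45 = $6,841.70
Check: goods available $26,757.15 = COGS $19,915.45 + ending $6,841.70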